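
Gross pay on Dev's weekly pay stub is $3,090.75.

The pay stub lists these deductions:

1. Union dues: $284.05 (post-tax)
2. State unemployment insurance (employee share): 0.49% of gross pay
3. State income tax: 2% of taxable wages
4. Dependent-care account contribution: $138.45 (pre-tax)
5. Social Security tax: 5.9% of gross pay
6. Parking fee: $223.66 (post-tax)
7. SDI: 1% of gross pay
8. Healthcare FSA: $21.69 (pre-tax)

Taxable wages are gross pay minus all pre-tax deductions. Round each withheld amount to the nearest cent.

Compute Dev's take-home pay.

Healthcare FSA: $21.69
Dependent-care account contribution: $138.45
Pre-tax total = $21.69 + $138.45 = $160.14
Taxable wages = $3,090.75 − $160.14 = $2,930.61
State income tax: $2,930.61 × 0.02 = $58.61
Social Security tax: $3,090.75 × 0.059 = $182.35
State unemployment insurance (employee share): $3,090.75 × 0.0049 = $15.14
SDI: $3,090.75 × 0.01 = $30.91
Union dues: $284.05
Parking fee: $223.66
Total deductions = $21.69 + $138.45 + $58.61 + $182.35 + $15.14 + $30.91 + $284.05 + $223.66 = $954.86
Net pay = $3,090.75 − $954.86 = $2,135.89

$2,135.89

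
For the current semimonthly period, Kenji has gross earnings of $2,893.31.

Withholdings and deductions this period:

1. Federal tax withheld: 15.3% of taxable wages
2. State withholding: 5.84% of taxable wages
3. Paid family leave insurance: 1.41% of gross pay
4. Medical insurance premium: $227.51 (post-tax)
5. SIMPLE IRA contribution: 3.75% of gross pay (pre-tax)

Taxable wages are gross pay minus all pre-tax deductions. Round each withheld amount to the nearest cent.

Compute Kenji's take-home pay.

SIMPLE IRA contribution: $2,893.31 × 0.0375 = $108.50
Taxable wages = $2,893.31 − $108.50 = $2,784.81
Federal tax withheld: $2,784.81 × 0.153 = $426.08
State withholding: $2,784.81 × 0.0584 = $162.63
Paid family leave insurance: $2,893.31 × 0.0141 = $40.80
Medical insurance premium: $227.51
Total deductions = $108.50 + $426.08 + $162.63 + $40.80 + $227.51 = $965.52
Net pay = $2,893.31 − $965.52 = $1,927.79

$1,927.79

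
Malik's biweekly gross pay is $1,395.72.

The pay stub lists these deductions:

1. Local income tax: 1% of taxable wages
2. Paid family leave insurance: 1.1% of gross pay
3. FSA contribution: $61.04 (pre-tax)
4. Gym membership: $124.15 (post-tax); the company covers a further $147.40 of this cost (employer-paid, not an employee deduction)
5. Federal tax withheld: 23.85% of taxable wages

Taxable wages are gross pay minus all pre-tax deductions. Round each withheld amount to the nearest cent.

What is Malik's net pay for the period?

$863.51

FSA contribution: $61.04
Taxable wages = $1,395.72 − $61.04 = $1,334.68
Federal tax withheld: $1,334.68 × 0.2385 = $318.32
Local income tax: $1,334.68 × 0.01 = $13.35
Paid family leave insurance: $1,395.72 × 0.011 = $15.35
Gym membership: $124.15
(Employer's $147.40 toward gym membership is not withheld from the employee.)
Total deductions = $61.04 + $318.32 + $13.35 + $15.35 + $124.15 = $532.21
Net pay = $1,395.72 − $532.21 = $863.51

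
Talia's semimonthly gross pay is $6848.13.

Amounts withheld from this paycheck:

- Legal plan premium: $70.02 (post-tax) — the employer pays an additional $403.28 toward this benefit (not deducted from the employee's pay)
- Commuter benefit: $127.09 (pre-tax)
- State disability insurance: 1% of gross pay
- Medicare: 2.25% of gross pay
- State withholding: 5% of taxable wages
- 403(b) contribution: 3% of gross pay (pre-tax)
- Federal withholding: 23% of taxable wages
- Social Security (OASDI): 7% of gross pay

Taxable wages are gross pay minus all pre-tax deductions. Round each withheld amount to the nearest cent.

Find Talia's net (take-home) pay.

$3919.28

403(b) contribution: $6848.13 × 0.03 = $205.44
Commuter benefit: $127.09
Pre-tax total = $205.44 + $127.09 = $332.53
Taxable wages = $6848.13 − $332.53 = $6515.60
State withholding: $6515.60 × 0.05 = $325.78
Federal withholding: $6515.60 × 0.23 = $1498.59
Medicare: $6848.13 × 0.0225 = $154.08
State disability insurance: $6848.13 × 0.01 = $68.48
Social Security (OASDI): $6848.13 × 0.07 = $479.37
Legal plan premium: $70.02
(Employer's $403.28 toward legal plan premium is not withheld from the employee.)
Total deductions = $205.44 + $127.09 + $325.78 + $1498.59 + $154.08 + $68.48 + $479.37 + $70.02 = $2928.85
Net pay = $6848.13 − $2928.85 = $3919.28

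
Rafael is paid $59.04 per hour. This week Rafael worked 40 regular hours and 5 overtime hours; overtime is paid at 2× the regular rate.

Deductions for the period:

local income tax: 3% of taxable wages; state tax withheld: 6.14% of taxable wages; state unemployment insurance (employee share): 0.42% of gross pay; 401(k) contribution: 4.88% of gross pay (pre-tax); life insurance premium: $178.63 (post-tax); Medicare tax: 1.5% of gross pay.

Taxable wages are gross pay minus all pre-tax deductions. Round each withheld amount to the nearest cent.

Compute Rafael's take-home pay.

$2315.98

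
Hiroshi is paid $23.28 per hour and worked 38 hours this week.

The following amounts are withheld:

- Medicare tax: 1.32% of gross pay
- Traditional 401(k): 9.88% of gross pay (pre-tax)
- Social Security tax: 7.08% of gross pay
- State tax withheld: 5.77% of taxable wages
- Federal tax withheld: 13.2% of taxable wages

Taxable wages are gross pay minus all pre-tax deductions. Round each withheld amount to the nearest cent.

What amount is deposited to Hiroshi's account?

Gross pay: 38 × $23.28 = $884.64
Traditional 401(k): $884.64 × 0.0988 = $87.40
Taxable wages = $884.64 − $87.40 = $797.24
State tax withheld: $797.24 × 0.0577 = $46.00
Federal tax withheld: $797.24 × 0.132 = $105.24
Medicare tax: $884.64 × 0.0132 = $11.68
Social Security tax: $884.64 × 0.0708 = $62.63
Total deductions = $87.40 + $46.00 + $105.24 + $11.68 + $62.63 = $312.95
Net pay = $884.64 − $312.95 = $571.69

$571.69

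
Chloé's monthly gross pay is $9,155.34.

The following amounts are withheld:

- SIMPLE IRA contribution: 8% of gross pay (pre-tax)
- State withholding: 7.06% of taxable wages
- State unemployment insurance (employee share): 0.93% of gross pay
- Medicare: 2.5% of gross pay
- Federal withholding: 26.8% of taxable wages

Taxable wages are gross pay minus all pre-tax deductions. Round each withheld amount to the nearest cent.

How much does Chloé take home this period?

$5,256.89

SIMPLE IRA contribution: $9,155.34 × 0.08 = $732.43
Taxable wages = $9,155.34 − $732.43 = $8,422.91
State withholding: $8,422.91 × 0.0706 = $594.66
Federal withholding: $8,422.91 × 0.268 = $2,257.34
State unemployment insurance (employee share): $9,155.34 × 0.0093 = $85.14
Medicare: $9,155.34 × 0.025 = $228.88
Total deductions = $732.43 + $594.66 + $2,257.34 + $85.14 + $228.88 = $3,898.45
Net pay = $9,155.34 − $3,898.45 = $5,256.89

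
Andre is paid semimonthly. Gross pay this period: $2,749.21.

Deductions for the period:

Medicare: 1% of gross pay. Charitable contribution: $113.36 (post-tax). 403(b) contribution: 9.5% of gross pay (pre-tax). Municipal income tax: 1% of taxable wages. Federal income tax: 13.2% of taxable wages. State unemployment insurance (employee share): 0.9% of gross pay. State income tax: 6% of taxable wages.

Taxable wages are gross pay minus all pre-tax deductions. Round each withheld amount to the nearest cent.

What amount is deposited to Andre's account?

403(b) contribution: $2,749.21 × 0.095 = $261.17
Taxable wages = $2,749.21 − $261.17 = $2,488.04
Federal income tax: $2,488.04 × 0.132 = $328.42
State income tax: $2,488.04 × 0.06 = $149.28
Municipal income tax: $2,488.04 × 0.01 = $24.88
State unemployment insurance (employee share): $2,749.21 × 0.009 = $24.74
Medicare: $2,749.21 × 0.01 = $27.49
Charitable contribution: $113.36
Total deductions = $261.17 + $328.42 + $149.28 + $24.88 + $24.74 + $27.49 + $113.36 = $929.34
Net pay = $2,749.21 − $929.34 = $1,819.87

$1,819.87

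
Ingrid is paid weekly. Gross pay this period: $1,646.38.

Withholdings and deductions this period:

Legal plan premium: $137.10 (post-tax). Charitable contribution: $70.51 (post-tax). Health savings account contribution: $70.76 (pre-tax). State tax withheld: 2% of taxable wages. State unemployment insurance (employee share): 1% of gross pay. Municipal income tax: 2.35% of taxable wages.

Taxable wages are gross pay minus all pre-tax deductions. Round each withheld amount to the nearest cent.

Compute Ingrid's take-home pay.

Health savings account contribution: $70.76
Taxable wages = $1,646.38 − $70.76 = $1,575.62
Municipal income tax: $1,575.62 × 0.0235 = $37.03
State tax withheld: $1,575.62 × 0.02 = $31.51
State unemployment insurance (employee share): $1,646.38 × 0.01 = $16.46
Charitable contribution: $70.51
Legal plan premium: $137.10
Total deductions = $70.76 + $37.03 + $31.51 + $16.46 + $70.51 + $137.10 = $363.37
Net pay = $1,646.38 − $363.37 = $1,283.01

$1,283.01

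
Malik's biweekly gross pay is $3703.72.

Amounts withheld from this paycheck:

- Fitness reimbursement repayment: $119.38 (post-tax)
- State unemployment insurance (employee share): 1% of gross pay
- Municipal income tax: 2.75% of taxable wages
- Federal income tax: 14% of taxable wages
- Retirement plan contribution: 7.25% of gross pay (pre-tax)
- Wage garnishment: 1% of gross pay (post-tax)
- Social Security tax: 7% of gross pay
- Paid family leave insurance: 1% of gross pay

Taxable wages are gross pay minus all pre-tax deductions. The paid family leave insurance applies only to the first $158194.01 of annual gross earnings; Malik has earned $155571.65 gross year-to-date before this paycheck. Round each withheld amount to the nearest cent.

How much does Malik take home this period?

Retirement plan contribution: $3703.72 × 0.0725 = $268.52
Taxable wages = $3703.72 − $268.52 = $3435.20
Municipal income tax: $3435.20 × 0.0275 = $94.47
Federal income tax: $3435.20 × 0.14 = $480.93
Social Security tax: $3703.72 × 0.07 = $259.26
Paid family leave insurance: only $158194.01 − $155571.65 = $2622.36 of this check is subject → $2622.36 × 0.01 = $26.22
State unemployment insurance (employee share): $3703.72 × 0.01 = $37.04
Wage garnishment: $3703.72 × 0.01 = $37.04
Fitness reimbursement repayment: $119.38
Total deductions = $268.52 + $94.47 + $480.93 + $259.26 + $26.22 + $37.04 + $37.04 + $119.38 = $1322.86
Net pay = $3703.72 − $1322.86 = $2380.86

$2380.86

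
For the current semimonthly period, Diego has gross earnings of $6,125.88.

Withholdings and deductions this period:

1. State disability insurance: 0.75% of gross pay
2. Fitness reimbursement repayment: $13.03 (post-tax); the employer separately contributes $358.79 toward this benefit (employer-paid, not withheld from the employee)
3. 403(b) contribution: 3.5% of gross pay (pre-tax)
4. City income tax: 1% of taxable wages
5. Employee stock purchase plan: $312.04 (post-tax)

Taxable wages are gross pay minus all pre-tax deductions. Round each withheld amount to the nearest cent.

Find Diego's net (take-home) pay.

$5,481.35

403(b) contribution: $6,125.88 × 0.035 = $214.41
Taxable wages = $6,125.88 − $214.41 = $5,911.47
City income tax: $5,911.47 × 0.01 = $59.11
State disability insurance: $6,125.88 × 0.0075 = $45.94
Fitness reimbursement repayment: $13.03
Employee stock purchase plan: $312.04
(Employer's $358.79 toward fitness reimbursement repayment is not withheld from the employee.)
Total deductions = $214.41 + $59.11 + $45.94 + $13.03 + $312.04 = $644.53
Net pay = $6,125.88 − $644.53 = $5,481.35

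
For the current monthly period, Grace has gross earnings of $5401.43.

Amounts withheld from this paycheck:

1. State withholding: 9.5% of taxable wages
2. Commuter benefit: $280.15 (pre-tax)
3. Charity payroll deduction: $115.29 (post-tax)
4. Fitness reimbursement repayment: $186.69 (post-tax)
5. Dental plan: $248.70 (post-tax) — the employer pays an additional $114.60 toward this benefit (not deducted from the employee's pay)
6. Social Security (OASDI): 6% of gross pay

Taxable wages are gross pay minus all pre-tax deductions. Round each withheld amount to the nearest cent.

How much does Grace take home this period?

$3759.99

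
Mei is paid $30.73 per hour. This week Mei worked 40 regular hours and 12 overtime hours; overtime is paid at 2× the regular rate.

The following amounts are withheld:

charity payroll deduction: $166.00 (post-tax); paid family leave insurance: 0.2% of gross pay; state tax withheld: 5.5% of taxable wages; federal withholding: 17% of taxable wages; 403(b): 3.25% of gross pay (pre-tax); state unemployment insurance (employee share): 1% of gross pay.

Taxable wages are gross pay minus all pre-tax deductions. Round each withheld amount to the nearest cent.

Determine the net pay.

Regular pay: 40 × $30.73 = $1,229.20
Overtime pay: 12 × $30.73 × 2 = $737.52
Gross pay = $1,229.20 + $737.52 = $1,966.72
403(b): $1,966.72 × 0.0325 = $63.92
Taxable wages = $1,966.72 − $63.92 = $1,902.80
Federal withholding: $1,902.80 × 0.17 = $323.48
State tax withheld: $1,902.80 × 0.055 = $104.65
State unemployment insurance (employee share): $1,966.72 × 0.01 = $19.67
Paid family leave insurance: $1,966.72 × 0.002 = $3.93
Charity payroll deduction: $166.00
Total deductions = $63.92 + $323.48 + $104.65 + $19.67 + $3.93 + $166.00 = $681.65
Net pay = $1,966.72 − $681.65 = $1,285.07

$1,285.07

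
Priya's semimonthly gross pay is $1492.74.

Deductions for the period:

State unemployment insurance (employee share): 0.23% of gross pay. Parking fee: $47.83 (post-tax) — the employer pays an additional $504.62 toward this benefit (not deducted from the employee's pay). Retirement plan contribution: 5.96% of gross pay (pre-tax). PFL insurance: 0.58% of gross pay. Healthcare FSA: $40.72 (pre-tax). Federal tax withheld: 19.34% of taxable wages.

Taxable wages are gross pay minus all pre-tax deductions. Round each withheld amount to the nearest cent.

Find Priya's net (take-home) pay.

Retirement plan contribution: $1492.74 × 0.0596 = $88.97
Healthcare FSA: $40.72
Pre-tax total = $88.97 + $40.72 = $129.69
Taxable wages = $1492.74 − $129.69 = $1363.05
Federal tax withheld: $1363.05 × 0.1934 = $263.61
PFL insurance: $1492.74 × 0.0058 = $8.66
State unemployment insurance (employee share): $1492.74 × 0.0023 = $3.43
Parking fee: $47.83
(Employer's $504.62 toward parking fee is not withheld from the employee.)
Total deductions = $88.97 + $40.72 + $263.61 + $8.66 + $3.43 + $47.83 = $453.22
Net pay = $1492.74 − $453.22 = $1039.52

$1039.52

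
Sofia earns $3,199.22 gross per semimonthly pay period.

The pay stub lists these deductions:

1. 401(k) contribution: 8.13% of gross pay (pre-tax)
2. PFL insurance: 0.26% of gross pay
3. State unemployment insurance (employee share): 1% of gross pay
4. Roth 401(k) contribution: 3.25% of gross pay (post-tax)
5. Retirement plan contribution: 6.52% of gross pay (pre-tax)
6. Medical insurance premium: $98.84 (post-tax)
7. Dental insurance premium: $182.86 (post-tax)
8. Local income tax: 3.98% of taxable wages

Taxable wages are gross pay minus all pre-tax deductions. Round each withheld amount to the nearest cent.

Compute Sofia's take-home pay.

401(k) contribution: $3,199.22 × 0.0813 = $260.10
Retirement plan contribution: $3,199.22 × 0.0652 = $208.59
Pre-tax total = $260.10 + $208.59 = $468.69
Taxable wages = $3,199.22 − $468.69 = $2,730.53
Local income tax: $2,730.53 × 0.0398 = $108.68
State unemployment insurance (employee share): $3,199.22 × 0.01 = $31.99
PFL insurance: $3,199.22 × 0.0026 = $8.32
Roth 401(k) contribution: $3,199.22 × 0.0325 = $103.97
Medical insurance premium: $98.84
Dental insurance premium: $182.86
Total deductions = $260.10 + $208.59 + $108.68 + $31.99 + $8.32 + $103.97 + $98.84 + $182.86 = $1,003.35
Net pay = $3,199.22 − $1,003.35 = $2,195.87

$2,195.87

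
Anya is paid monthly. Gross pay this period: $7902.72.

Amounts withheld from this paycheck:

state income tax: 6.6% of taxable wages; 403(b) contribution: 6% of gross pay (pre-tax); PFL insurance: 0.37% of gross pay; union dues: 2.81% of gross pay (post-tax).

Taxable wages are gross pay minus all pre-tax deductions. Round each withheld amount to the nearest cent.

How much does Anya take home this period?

403(b) contribution: $7902.72 × 0.06 = $474.16
Taxable wages = $7902.72 − $474.16 = $7428.56
State income tax: $7428.56 × 0.066 = $490.28
PFL insurance: $7902.72 × 0.0037 = $29.24
Union dues: $7902.72 × 0.0281 = $222.07
Total deductions = $474.16 + $490.28 + $29.24 + $222.07 = $1215.75
Net pay = $7902.72 − $1215.75 = $6686.97

$6686.97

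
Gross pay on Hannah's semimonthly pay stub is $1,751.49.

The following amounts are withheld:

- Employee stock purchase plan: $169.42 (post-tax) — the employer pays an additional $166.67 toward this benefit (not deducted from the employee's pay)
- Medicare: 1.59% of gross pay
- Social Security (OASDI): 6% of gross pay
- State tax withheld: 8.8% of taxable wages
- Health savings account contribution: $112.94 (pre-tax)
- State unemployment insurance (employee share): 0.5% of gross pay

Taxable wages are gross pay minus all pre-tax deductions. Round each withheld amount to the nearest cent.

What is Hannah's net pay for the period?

$1,183.24

Health savings account contribution: $112.94
Taxable wages = $1,751.49 − $112.94 = $1,638.55
State tax withheld: $1,638.55 × 0.088 = $144.19
Social Security (OASDI): $1,751.49 × 0.06 = $105.09
Medicare: $1,751.49 × 0.0159 = $27.85
State unemployment insurance (employee share): $1,751.49 × 0.005 = $8.76
Employee stock purchase plan: $169.42
(Employer's $166.67 toward employee stock purchase plan is not withheld from the employee.)
Total deductions = $112.94 + $144.19 + $105.09 + $27.85 + $8.76 + $169.42 = $568.25
Net pay = $1,751.49 − $568.25 = $1,183.24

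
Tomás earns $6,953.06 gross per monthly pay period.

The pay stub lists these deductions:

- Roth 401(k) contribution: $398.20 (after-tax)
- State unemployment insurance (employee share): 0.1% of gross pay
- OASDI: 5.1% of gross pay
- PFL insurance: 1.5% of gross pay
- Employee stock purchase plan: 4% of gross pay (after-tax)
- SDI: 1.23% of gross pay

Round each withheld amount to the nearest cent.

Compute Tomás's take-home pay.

SDI: $6,953.06 × 0.0123 = $85.52
State unemployment insurance (employee share): $6,953.06 × 0.001 = $6.95
OASDI: $6,953.06 × 0.051 = $354.61
PFL insurance: $6,953.06 × 0.015 = $104.30
Employee stock purchase plan: $6,953.06 × 0.04 = $278.12
Roth 401(k) contribution: $398.20
Total deductions = $85.52 + $6.95 + $354.61 + $104.30 + $278.12 + $398.20 = $1,227.70
Net pay = $6,953.06 − $1,227.70 = $5,725.36

$5,725.36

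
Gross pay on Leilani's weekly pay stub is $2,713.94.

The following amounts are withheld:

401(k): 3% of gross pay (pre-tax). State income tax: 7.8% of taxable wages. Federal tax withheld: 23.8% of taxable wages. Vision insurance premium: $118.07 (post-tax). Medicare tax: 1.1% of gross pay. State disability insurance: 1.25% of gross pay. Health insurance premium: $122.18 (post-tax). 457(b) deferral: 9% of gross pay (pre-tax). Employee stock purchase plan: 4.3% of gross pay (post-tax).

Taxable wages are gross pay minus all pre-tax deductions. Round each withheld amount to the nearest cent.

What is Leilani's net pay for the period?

457(b) deferral: $2,713.94 × 0.09 = $244.25
401(k): $2,713.94 × 0.03 = $81.42
Pre-tax total = $244.25 + $81.42 = $325.67
Taxable wages = $2,713.94 − $325.67 = $2,388.27
Federal tax withheld: $2,388.27 × 0.238 = $568.41
State income tax: $2,388.27 × 0.078 = $186.29
State disability insurance: $2,713.94 × 0.0125 = $33.92
Medicare tax: $2,713.94 × 0.011 = $29.85
Employee stock purchase plan: $2,713.94 × 0.043 = $116.70
Health insurance premium: $122.18
Vision insurance premium: $118.07
Total deductions = $244.25 + $81.42 + $568.41 + $186.29 + $33.92 + $29.85 + $116.70 + $122.18 + $118.07 = $1,501.09
Net pay = $2,713.94 − $1,501.09 = $1,212.85

$1,212.85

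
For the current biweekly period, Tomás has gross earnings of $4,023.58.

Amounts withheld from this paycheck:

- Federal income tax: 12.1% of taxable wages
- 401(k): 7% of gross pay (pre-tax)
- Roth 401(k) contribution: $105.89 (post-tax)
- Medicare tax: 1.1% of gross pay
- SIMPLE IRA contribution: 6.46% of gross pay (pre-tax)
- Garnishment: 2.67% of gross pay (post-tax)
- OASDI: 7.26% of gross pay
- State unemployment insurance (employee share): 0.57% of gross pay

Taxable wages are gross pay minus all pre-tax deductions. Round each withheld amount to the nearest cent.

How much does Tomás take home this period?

$2,488.07

SIMPLE IRA contribution: $4,023.58 × 0.0646 = $259.92
401(k): $4,023.58 × 0.07 = $281.65
Pre-tax total = $259.92 + $281.65 = $541.57
Taxable wages = $4,023.58 − $541.57 = $3,482.01
Federal income tax: $3,482.01 × 0.121 = $421.32
State unemployment insurance (employee share): $4,023.58 × 0.0057 = $22.93
OASDI: $4,023.58 × 0.0726 = $292.11
Medicare tax: $4,023.58 × 0.011 = $44.26
Garnishment: $4,023.58 × 0.0267 = $107.43
Roth 401(k) contribution: $105.89
Total deductions = $259.92 + $281.65 + $421.32 + $22.93 + $292.11 + $44.26 + $107.43 + $105.89 = $1,535.51
Net pay = $4,023.58 − $1,535.51 = $2,488.07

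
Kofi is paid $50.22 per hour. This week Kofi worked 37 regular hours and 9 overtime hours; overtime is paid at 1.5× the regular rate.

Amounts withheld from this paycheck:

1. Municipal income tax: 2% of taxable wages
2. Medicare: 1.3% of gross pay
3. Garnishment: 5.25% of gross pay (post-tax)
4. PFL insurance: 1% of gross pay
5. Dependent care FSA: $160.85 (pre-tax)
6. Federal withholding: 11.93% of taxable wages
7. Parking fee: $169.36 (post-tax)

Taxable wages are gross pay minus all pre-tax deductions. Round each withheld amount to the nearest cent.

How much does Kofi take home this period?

$1,683.54

Regular pay: 37 × $50.22 = $1,858.14
Overtime pay: 9 × $50.22 × 1.5 = $677.97
Gross pay = $1,858.14 + $677.97 = $2,536.11
Dependent care FSA: $160.85
Taxable wages = $2,536.11 − $160.85 = $2,375.26
Federal withholding: $2,375.26 × 0.1193 = $283.37
Municipal income tax: $2,375.26 × 0.02 = $47.51
Medicare: $2,536.11 × 0.013 = $32.97
PFL insurance: $2,536.11 × 0.01 = $25.36
Parking fee: $169.36
Garnishment: $2,536.11 × 0.0525 = $133.15
Total deductions = $160.85 + $283.37 + $47.51 + $32.97 + $25.36 + $169.36 + $133.15 = $852.57
Net pay = $2,536.11 − $852.57 = $1,683.54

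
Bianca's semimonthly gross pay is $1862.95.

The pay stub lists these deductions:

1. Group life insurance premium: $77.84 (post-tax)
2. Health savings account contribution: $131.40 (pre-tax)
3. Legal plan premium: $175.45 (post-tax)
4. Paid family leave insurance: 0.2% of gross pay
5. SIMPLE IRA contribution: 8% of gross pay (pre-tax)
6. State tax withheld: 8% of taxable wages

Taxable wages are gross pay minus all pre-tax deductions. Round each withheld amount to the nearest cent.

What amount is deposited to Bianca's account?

$1198.89

SIMPLE IRA contribution: $1862.95 × 0.08 = $149.04
Health savings account contribution: $131.40
Pre-tax total = $149.04 + $131.40 = $280.44
Taxable wages = $1862.95 − $280.44 = $1582.51
State tax withheld: $1582.51 × 0.08 = $126.60
Paid family leave insurance: $1862.95 × 0.002 = $3.73
Legal plan premium: $175.45
Group life insurance premium: $77.84
Total deductions = $149.04 + $131.40 + $126.60 + $3.73 + $175.45 + $77.84 = $664.06
Net pay = $1862.95 − $664.06 = $1198.89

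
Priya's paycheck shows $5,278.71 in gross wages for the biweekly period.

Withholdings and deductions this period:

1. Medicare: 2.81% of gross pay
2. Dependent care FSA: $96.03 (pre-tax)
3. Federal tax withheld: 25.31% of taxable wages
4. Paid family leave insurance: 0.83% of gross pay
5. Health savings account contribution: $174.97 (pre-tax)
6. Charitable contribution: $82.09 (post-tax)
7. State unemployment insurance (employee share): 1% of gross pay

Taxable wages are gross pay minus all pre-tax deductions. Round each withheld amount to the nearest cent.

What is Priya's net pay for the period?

$3,413.24

Dependent care FSA: $96.03
Health savings account contribution: $174.97
Pre-tax total = $96.03 + $174.97 = $271.00
Taxable wages = $5,278.71 − $271.00 = $5,007.71
Federal tax withheld: $5,007.71 × 0.2531 = $1,267.45
Paid family leave insurance: $5,278.71 × 0.0083 = $43.81
State unemployment insurance (employee share): $5,278.71 × 0.01 = $52.79
Medicare: $5,278.71 × 0.0281 = $148.33
Charitable contribution: $82.09
Total deductions = $96.03 + $174.97 + $1,267.45 + $43.81 + $52.79 + $148.33 + $82.09 = $1,865.47
Net pay = $5,278.71 − $1,865.47 = $3,413.24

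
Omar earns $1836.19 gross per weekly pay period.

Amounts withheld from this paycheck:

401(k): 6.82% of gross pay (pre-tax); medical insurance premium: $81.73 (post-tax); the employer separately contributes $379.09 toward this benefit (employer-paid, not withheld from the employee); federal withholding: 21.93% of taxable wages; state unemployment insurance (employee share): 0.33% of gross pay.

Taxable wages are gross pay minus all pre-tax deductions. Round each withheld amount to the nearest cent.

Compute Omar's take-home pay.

$1247.96

401(k): $1836.19 × 0.0682 = $125.23
Taxable wages = $1836.19 − $125.23 = $1710.96
Federal withholding: $1710.96 × 0.2193 = $375.21
State unemployment insurance (employee share): $1836.19 × 0.0033 = $6.06
Medical insurance premium: $81.73
(Employer's $379.09 toward medical insurance premium is not withheld from the employee.)
Total deductions = $125.23 + $375.21 + $6.06 + $81.73 = $588.23
Net pay = $1836.19 − $588.23 = $1247.96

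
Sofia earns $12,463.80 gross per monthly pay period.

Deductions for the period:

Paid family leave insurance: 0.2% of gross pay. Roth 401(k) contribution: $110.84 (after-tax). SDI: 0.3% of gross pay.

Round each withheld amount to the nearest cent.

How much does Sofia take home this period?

SDI: $12,463.80 × 0.003 = $37.39
Paid family leave insurance: $12,463.80 × 0.002 = $24.93
Roth 401(k) contribution: $110.84
Total deductions = $37.39 + $24.93 + $110.84 = $173.16
Net pay = $12,463.80 − $173.16 = $12,290.64

$12,290.64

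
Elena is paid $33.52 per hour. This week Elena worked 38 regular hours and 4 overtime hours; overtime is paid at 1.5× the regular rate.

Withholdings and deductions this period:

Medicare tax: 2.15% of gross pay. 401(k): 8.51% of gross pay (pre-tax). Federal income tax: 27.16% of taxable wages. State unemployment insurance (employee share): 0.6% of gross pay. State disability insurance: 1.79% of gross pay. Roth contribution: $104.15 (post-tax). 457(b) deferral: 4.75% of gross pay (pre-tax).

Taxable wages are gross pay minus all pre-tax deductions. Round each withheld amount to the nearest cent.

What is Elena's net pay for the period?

Regular pay: 38 × $33.52 = $1,273.76
Overtime pay: 4 × $33.52 × 1.5 = $201.12
Gross pay = $1,273.76 + $201.12 = $1,474.88
457(b) deferral: $1,474.88 × 0.0475 = $70.06
401(k): $1,474.88 × 0.0851 = $125.51
Pre-tax total = $70.06 + $125.51 = $195.57
Taxable wages = $1,474.88 − $195.57 = $1,279.31
Federal income tax: $1,279.31 × 0.2716 = $347.46
State unemployment insurance (employee share): $1,474.88 × 0.006 = $8.85
State disability insurance: $1,474.88 × 0.0179 = $26.40
Medicare tax: $1,474.88 × 0.0215 = $31.71
Roth contribution: $104.15
Total deductions = $70.06 + $125.51 + $347.46 + $8.85 + $26.40 + $31.71 + $104.15 = $714.14
Net pay = $1,474.88 − $714.14 = $760.74

$760.74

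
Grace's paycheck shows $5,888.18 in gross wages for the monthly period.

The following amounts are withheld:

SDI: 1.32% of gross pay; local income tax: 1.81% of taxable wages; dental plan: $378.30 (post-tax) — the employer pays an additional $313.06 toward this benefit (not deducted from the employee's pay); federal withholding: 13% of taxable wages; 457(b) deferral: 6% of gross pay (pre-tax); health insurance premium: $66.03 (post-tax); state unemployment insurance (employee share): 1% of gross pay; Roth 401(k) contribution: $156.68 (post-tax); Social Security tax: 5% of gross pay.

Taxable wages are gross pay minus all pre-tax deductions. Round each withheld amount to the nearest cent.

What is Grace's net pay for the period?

$3,683.15

457(b) deferral: $5,888.18 × 0.06 = $353.29
Taxable wages = $5,888.18 − $353.29 = $5,534.89
Local income tax: $5,534.89 × 0.0181 = $100.18
Federal withholding: $5,534.89 × 0.13 = $719.54
SDI: $5,888.18 × 0.0132 = $77.72
Social Security tax: $5,888.18 × 0.05 = $294.41
State unemployment insurance (employee share): $5,888.18 × 0.01 = $58.88
Roth 401(k) contribution: $156.68
Dental plan: $378.30
Health insurance premium: $66.03
(Employer's $313.06 toward dental plan is not withheld from the employee.)
Total deductions = $353.29 + $100.18 + $719.54 + $77.72 + $294.41 + $58.88 + $156.68 + $378.30 + $66.03 = $2,205.03
Net pay = $5,888.18 − $2,205.03 = $3,683.15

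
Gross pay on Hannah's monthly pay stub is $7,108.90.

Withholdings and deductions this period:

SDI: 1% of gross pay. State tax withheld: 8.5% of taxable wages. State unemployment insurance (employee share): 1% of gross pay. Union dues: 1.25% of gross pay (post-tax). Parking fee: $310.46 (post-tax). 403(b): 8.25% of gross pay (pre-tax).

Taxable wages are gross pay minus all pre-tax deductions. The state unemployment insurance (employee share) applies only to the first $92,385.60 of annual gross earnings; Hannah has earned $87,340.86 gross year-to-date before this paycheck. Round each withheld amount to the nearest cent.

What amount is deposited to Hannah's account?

403(b): $7,108.90 × 0.0825 = $586.48
Taxable wages = $7,108.90 − $586.48 = $6,522.42
State tax withheld: $6,522.42 × 0.085 = $554.41
SDI: $7,108.90 × 0.01 = $71.09
State unemployment insurance (employee share): only $92,385.60 − $87,340.86 = $5,044.74 of this check is subject → $5,044.74 × 0.01 = $50.45
Parking fee: $310.46
Union dues: $7,108.90 × 0.0125 = $88.86
Total deductions = $586.48 + $554.41 + $71.09 + $50.45 + $310.46 + $88.86 = $1,661.75
Net pay = $7,108.90 − $1,661.75 = $5,447.15

$5,447.15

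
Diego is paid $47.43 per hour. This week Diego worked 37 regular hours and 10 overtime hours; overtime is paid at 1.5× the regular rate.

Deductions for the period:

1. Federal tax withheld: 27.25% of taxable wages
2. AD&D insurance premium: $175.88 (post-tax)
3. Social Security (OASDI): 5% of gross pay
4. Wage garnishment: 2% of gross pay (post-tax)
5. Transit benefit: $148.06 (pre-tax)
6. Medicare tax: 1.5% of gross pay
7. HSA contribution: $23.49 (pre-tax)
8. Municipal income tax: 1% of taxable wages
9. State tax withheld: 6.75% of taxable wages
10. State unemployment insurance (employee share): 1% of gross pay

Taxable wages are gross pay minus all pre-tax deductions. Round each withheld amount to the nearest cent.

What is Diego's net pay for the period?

Regular pay: 37 × $47.43 = $1,754.91
Overtime pay: 10 × $47.43 × 1.5 = $711.45
Gross pay = $1,754.91 + $711.45 = $2,466.36
Transit benefit: $148.06
HSA contribution: $23.49
Pre-tax total = $148.06 + $23.49 = $171.55
Taxable wages = $2,466.36 − $171.55 = $2,294.81
Federal tax withheld: $2,294.81 × 0.2725 = $625.34
Municipal income tax: $2,294.81 × 0.01 = $22.95
State tax withheld: $2,294.81 × 0.0675 = $154.90
Medicare tax: $2,466.36 × 0.015 = $37.00
State unemployment insurance (employee share): $2,466.36 × 0.01 = $24.66
Social Security (OASDI): $2,466.36 × 0.05 = $123.32
Wage garnishment: $2,466.36 × 0.02 = $49.33
AD&D insurance premium: $175.88
Total deductions = $148.06 + $23.49 + $625.34 + $22.95 + $154.90 + $37.00 + $24.66 + $123.32 + $49.33 + $175.88 = $1,384.93
Net pay = $2,466.36 − $1,384.93 = $1,081.43

$1,081.43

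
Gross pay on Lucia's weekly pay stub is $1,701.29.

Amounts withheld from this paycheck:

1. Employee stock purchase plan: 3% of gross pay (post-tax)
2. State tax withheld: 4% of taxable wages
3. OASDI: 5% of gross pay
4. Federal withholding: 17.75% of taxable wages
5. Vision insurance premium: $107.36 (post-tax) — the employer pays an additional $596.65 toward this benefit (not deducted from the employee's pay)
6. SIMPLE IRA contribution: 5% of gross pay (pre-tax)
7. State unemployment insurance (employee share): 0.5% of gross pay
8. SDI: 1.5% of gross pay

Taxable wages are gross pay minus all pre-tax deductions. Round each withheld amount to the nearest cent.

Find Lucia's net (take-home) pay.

$987.21

SIMPLE IRA contribution: $1,701.29 × 0.05 = $85.06
Taxable wages = $1,701.29 − $85.06 = $1,616.23
Federal withholding: $1,616.23 × 0.1775 = $286.88
State tax withheld: $1,616.23 × 0.04 = $64.65
SDI: $1,701.29 × 0.015 = $25.52
State unemployment insurance (employee share): $1,701.29 × 0.005 = $8.51
OASDI: $1,701.29 × 0.05 = $85.06
Employee stock purchase plan: $1,701.29 × 0.03 = $51.04
Vision insurance premium: $107.36
(Employer's $596.65 toward vision insurance premium is not withheld from the employee.)
Total deductions = $85.06 + $286.88 + $64.65 + $25.52 + $8.51 + $85.06 + $51.04 + $107.36 = $714.08
Net pay = $1,701.29 − $714.08 = $987.21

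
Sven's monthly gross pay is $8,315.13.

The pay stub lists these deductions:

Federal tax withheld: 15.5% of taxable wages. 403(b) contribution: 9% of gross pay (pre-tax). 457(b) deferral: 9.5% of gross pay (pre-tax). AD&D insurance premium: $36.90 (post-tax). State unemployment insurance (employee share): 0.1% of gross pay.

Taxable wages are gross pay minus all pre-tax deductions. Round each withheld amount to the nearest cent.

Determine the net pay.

$5,681.20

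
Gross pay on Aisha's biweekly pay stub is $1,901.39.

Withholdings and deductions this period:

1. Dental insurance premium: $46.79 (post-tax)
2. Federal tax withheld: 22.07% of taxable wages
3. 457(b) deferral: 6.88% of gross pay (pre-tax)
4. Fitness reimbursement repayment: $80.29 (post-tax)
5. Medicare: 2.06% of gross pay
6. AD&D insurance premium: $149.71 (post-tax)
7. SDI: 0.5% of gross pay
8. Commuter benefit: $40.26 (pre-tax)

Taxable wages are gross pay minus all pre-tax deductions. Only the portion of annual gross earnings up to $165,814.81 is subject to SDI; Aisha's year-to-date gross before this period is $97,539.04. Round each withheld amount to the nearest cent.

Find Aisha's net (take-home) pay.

$1,022.96

457(b) deferral: $1,901.39 × 0.0688 = $130.82
Commuter benefit: $40.26
Pre-tax total = $130.82 + $40.26 = $171.08
Taxable wages = $1,901.39 − $171.08 = $1,730.31
Federal tax withheld: $1,730.31 × 0.2207 = $381.88
Medicare: $1,901.39 × 0.0206 = $39.17
SDI: cap not yet reached, full $1,901.39 is subject → $1,901.39 × 0.005 = $9.51
Dental insurance premium: $46.79
Fitness reimbursement repayment: $80.29
AD&D insurance premium: $149.71
Total deductions = $130.82 + $40.26 + $381.88 + $39.17 + $9.51 + $46.79 + $80.29 + $149.71 = $878.43
Net pay = $1,901.39 − $878.43 = $1,022.96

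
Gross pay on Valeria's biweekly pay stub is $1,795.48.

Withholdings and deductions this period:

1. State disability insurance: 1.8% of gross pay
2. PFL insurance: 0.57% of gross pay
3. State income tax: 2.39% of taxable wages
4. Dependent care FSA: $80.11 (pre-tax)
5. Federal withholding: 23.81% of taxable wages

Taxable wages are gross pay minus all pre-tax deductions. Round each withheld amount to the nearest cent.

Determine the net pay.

Dependent care FSA: $80.11
Taxable wages = $1,795.48 − $80.11 = $1,715.37
Federal withholding: $1,715.37 × 0.2381 = $408.43
State income tax: $1,715.37 × 0.0239 = $41.00
State disability insurance: $1,795.48 × 0.018 = $32.32
PFL insurance: $1,795.48 × 0.0057 = $10.23
Total deductions = $80.11 + $408.43 + $41.00 + $32.32 + $10.23 = $572.09
Net pay = $1,795.48 − $572.09 = $1,223.39

$1,223.39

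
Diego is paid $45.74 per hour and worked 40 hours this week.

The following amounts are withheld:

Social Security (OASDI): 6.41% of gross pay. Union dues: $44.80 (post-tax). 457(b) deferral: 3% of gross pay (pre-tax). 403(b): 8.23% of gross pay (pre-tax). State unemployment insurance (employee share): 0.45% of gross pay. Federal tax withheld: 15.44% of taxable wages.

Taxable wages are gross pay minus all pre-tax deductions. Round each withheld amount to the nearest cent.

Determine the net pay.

$1,203.05

Gross pay: 40 × $45.74 = $1,829.60
457(b) deferral: $1,829.60 × 0.03 = $54.89
403(b): $1,829.60 × 0.0823 = $150.58
Pre-tax total = $54.89 + $150.58 = $205.47
Taxable wages = $1,829.60 − $205.47 = $1,624.13
Federal tax withheld: $1,624.13 × 0.1544 = $250.77
State unemployment insurance (employee share): $1,829.60 × 0.0045 = $8.23
Social Security (OASDI): $1,829.60 × 0.0641 = $117.28
Union dues: $44.80
Total deductions = $54.89 + $150.58 + $250.77 + $8.23 + $117.28 + $44.80 = $626.55
Net pay = $1,829.60 − $626.55 = $1,203.05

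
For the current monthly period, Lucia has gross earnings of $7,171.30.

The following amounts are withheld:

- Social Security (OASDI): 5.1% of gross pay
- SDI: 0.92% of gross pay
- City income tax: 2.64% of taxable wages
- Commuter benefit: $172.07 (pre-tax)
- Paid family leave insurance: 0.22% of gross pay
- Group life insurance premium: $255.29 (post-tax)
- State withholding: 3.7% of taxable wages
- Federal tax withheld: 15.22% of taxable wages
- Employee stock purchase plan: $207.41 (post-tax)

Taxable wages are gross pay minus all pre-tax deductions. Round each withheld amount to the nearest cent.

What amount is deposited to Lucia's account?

Commuter benefit: $172.07
Taxable wages = $7,171.30 − $172.07 = $6,999.23
Federal tax withheld: $6,999.23 × 0.1522 = $1,065.28
State withholding: $6,999.23 × 0.037 = $258.97
City income tax: $6,999.23 × 0.0264 = $184.78
SDI: $7,171.30 × 0.0092 = $65.98
Paid family leave insurance: $7,171.30 × 0.0022 = $15.78
Social Security (OASDI): $7,171.30 × 0.051 = $365.74
Group life insurance premium: $255.29
Employee stock purchase plan: $207.41
Total deductions = $172.07 + $1,065.28 + $258.97 + $184.78 + $65.98 + $15.78 + $365.74 + $255.29 + $207.41 = $2,591.30
Net pay = $7,171.30 − $2,591.30 = $4,580.00

$4,580.00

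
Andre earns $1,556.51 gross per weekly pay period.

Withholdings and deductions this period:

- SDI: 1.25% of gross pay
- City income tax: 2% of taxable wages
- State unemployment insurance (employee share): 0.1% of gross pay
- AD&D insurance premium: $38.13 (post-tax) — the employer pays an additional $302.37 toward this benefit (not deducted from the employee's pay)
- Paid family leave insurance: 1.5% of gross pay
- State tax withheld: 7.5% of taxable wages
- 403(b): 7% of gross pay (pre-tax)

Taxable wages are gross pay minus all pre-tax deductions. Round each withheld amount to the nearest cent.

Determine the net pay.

$1,227.53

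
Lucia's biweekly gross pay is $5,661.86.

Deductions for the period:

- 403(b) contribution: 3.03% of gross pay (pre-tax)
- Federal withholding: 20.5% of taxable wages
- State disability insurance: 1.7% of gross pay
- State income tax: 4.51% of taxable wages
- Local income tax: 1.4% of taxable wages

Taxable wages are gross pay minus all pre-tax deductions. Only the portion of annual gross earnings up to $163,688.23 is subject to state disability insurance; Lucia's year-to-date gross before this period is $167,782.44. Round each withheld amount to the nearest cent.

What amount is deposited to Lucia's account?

403(b) contribution: $5,661.86 × 0.0303 = $171.55
Taxable wages = $5,661.86 − $171.55 = $5,490.31
Federal withholding: $5,490.31 × 0.205 = $1,125.51
State income tax: $5,490.31 × 0.0451 = $247.61
Local income tax: $5,490.31 × 0.014 = $76.86
State disability insurance: annual cap $163,688.23 already reached (YTD $167,782.44), so $0.00
Total deductions = $171.55 + $1,125.51 + $247.61 + $76.86 + $0.00 = $1,621.53
Net pay = $5,661.86 − $1,621.53 = $4,040.33

$4,040.33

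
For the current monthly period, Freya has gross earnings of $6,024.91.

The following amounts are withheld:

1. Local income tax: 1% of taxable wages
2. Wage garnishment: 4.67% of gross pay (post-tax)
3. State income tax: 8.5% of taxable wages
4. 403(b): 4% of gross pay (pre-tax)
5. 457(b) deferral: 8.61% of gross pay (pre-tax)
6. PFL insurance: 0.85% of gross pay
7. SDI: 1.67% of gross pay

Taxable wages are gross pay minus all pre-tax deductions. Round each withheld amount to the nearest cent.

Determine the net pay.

457(b) deferral: $6,024.91 × 0.0861 = $518.74
403(b): $6,024.91 × 0.04 = $241.00
Pre-tax total = $518.74 + $241.00 = $759.74
Taxable wages = $6,024.91 − $759.74 = $5,265.17
Local income tax: $5,265.17 × 0.01 = $52.65
State income tax: $5,265.17 × 0.085 = $447.54
PFL insurance: $6,024.91 × 0.0085 = $51.21
SDI: $6,024.91 × 0.0167 = $100.62
Wage garnishment: $6,024.91 × 0.0467 = $281.36
Total deductions = $518.74 + $241.00 + $52.65 + $447.54 + $51.21 + $100.62 + $281.36 = $1,693.12
Net pay = $6,024.91 − $1,693.12 = $4,331.79

$4,331.79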